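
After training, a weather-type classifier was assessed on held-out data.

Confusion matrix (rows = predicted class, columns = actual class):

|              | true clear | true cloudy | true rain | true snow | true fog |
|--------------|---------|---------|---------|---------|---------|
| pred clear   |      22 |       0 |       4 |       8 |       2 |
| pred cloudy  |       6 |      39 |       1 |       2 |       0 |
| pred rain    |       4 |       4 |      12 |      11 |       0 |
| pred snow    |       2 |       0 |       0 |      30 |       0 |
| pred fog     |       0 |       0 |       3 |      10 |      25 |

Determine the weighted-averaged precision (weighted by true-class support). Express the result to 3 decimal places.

Per-class precision (TP/(TP+FP)):
  clear: TP=22, FP=0+4+8+2=14 → 22/36 = 0.6111
  cloudy: TP=39, FP=6+1+2+0=9 → 39/48 = 0.8125
  rain: TP=12, FP=4+4+11+0=19 → 12/31 = 0.3871
  snow: TP=30, FP=2+0+0+0=2 → 30/32 = 0.9375
  fog: TP=25, FP=0+0+3+10=13 → 25/38 = 0.6579
Weighted-precision = Σ (supportᵢ/N)·precisionᵢ with N=185: (34/185)·0.6111 + (43/185)·0.8125 + (20/185)·0.3871 + (61/185)·0.9375 + (27/185)·0.6579 = 0.748

0.748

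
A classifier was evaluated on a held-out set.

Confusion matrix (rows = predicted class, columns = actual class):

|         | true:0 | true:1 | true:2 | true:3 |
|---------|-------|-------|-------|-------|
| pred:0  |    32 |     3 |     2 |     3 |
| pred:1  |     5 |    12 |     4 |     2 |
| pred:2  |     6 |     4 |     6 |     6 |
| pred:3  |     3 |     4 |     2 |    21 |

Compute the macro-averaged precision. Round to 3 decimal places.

0.574

Per-class precision (TP/(TP+FP)):
  0: TP=32, FP=3+2+3=8 → 32/40 = 0.8000
  1: TP=12, FP=5+4+2=11 → 12/23 = 0.5217
  2: TP=6, FP=6+4+6=16 → 6/22 = 0.2727
  3: TP=21, FP=3+4+2=9 → 21/30 = 0.7000
Macro-precision = mean = (0.8000 + 0.5217 + 0.2727 + 0.7000) / 4 = 0.574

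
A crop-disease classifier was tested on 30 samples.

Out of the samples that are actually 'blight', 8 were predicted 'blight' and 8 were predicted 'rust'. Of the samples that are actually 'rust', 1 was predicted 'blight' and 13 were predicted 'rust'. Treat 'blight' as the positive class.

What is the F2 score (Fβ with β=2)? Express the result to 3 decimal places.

0.548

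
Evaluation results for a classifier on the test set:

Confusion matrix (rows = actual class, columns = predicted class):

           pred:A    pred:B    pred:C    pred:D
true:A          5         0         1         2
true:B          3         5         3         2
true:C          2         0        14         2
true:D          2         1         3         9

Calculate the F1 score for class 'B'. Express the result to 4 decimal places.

0.5263

F1 score = 2·TP/(2·TP+FP+FN).
B: TP=5, FP=0+0+1=1, FN=3+3+2=8 → 10/19 = 0.52632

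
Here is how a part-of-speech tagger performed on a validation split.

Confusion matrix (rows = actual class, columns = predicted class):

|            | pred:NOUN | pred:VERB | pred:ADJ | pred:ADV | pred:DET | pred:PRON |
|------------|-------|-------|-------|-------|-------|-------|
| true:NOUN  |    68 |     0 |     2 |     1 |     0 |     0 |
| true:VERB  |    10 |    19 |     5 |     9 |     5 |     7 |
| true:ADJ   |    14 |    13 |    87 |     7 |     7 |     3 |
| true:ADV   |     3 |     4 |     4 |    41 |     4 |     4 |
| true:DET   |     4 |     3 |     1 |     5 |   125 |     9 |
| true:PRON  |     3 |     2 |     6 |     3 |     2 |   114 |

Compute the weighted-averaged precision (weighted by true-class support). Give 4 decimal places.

0.7665

Per-class precision (TP/(TP+FP)):
  NOUN: TP=68, FP=10+14+3+4+3=34 → 68/102 = 0.66667
  VERB: TP=19, FP=0+13+4+3+2=22 → 19/41 = 0.46341
  ADJ: TP=87, FP=2+5+4+1+6=18 → 87/105 = 0.82857
  ADV: TP=41, FP=1+9+7+5+3=25 → 41/66 = 0.62121
  DET: TP=125, FP=0+5+7+4+2=18 → 125/143 = 0.87413
  PRON: TP=114, FP=0+7+3+4+9=23 → 114/137 = 0.83212
Weighted-precision = Σ (supportᵢ/N)·precisionᵢ with N=594: (71/594)·0.66667 + (55/594)·0.46341 + (131/594)·0.82857 + (60/594)·0.62121 + (147/594)·0.87413 + (130/594)·0.83212 = 0.7665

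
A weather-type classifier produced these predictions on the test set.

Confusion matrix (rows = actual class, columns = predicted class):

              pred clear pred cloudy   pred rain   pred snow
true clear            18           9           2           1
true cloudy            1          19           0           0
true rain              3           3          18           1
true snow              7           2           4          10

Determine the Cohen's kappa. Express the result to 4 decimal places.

Observed agreement pₒ = trace/N = 65/98 = 0.66327
Expected agreement pₑ = Σ (rowᵢ·colᵢ)/N² = (30·29 + 20·33 + 25·24 + 23·12)/98² = 0.25052
κ = (pₒ − pₑ)/(1 − pₑ) = (0.66327 − 0.25052)/(1 − 0.25052) = 0.5507

0.5507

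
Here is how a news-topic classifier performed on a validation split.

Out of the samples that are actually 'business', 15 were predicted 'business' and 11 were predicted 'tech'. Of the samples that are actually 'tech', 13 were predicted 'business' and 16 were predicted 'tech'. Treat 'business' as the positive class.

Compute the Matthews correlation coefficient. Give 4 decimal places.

MCC = (TP·TN − FP·FN) / √((TP+FP)(TP+FN)(TN+FP)(TN+FN))
Numerator = 15·16 − 13·11 = 97
Denominator = √(28·26·29·27) = √570024 = 754.9993
MCC = 97 / 754.9993 = 0.1285

0.1285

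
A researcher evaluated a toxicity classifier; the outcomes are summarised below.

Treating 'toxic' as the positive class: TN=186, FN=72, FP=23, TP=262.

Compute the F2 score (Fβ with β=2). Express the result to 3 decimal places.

Fβ = (1+β²)·TP / ((1+β²)·TP + β²·FN + FP), with β²=4
= 5·262 / (5·262 + 4·72 + 23) = 0.808

0.808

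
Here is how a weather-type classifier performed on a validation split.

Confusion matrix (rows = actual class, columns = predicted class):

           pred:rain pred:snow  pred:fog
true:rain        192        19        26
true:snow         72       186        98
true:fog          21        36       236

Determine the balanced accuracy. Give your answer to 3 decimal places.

0.713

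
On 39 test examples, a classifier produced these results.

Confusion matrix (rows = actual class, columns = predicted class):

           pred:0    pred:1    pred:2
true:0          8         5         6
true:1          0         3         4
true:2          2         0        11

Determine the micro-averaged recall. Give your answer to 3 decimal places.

0.564

Micro-averaging pools counts across classes: ΣTP=22, ΣFP=17, ΣFN=17.
Micro-recall = TP/(TP+FN) on pooled counts = 0.564 (equals overall accuracy in single-label multiclass).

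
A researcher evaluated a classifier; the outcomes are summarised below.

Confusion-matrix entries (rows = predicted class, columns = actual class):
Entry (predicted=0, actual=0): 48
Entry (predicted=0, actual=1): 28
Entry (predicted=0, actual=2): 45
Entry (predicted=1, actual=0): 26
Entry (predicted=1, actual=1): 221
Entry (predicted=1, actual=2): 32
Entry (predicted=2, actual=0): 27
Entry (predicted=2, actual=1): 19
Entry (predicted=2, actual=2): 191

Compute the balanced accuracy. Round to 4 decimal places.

0.6709

Balanced accuracy = mean of per-class recall.
  0: recall = 48/101 = 0.47525
  1: recall = 221/268 = 0.82463
  2: recall = 191/268 = 0.71269
Mean = (0.47525 + 0.82463 + 0.71269) / 3 = 0.6709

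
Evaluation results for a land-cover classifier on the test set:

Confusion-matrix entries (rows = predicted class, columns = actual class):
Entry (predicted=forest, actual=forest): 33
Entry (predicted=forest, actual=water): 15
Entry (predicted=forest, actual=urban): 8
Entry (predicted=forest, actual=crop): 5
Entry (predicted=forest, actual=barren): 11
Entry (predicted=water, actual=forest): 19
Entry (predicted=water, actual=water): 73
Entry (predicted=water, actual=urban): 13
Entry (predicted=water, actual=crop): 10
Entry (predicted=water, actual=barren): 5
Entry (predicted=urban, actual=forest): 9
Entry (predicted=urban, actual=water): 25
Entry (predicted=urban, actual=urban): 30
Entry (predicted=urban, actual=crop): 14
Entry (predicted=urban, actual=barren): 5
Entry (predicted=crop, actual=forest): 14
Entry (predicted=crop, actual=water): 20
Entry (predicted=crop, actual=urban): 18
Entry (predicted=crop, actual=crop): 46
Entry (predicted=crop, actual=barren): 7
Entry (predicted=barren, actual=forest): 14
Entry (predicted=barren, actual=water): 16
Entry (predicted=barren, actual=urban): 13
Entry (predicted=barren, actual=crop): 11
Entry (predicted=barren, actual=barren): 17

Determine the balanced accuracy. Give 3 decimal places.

0.428

Balanced accuracy = mean of per-class recall.
  forest: recall = 33/89 = 0.3708
  water: recall = 73/149 = 0.4899
  urban: recall = 30/82 = 0.3659
  crop: recall = 46/86 = 0.5349
  barren: recall = 17/45 = 0.3778
Mean = (0.3708 + 0.4899 + 0.3659 + 0.5349 + 0.3778) / 5 = 0.428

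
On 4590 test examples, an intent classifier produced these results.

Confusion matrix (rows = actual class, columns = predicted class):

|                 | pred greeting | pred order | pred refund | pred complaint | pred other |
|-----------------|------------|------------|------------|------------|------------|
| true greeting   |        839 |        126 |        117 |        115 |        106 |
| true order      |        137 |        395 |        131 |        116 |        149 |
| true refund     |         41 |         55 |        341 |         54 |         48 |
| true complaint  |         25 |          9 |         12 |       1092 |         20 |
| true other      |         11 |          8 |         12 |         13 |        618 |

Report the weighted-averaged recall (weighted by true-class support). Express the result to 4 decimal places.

Per-class recall (TP/(TP+FN)):
  greeting: TP=839, FN=126+117+115+106=464 → 839/1303 = 0.64390
  order: TP=395, FN=137+131+116+149=533 → 395/928 = 0.42565
  refund: TP=341, FN=41+55+54+48=198 → 341/539 = 0.63265
  complaint: TP=1092, FN=25+9+12+20=66 → 1092/1158 = 0.94301
  other: TP=618, FN=11+8+12+13=44 → 618/662 = 0.93353
Weighted-recall = Σ (supportᵢ/N)·recallᵢ with N=4590: (1303/4590)·0.64390 + (928/4590)·0.42565 + (539/4590)·0.63265 + (1158/4590)·0.94301 + (662/4590)·0.93353 = 0.7157

0.7157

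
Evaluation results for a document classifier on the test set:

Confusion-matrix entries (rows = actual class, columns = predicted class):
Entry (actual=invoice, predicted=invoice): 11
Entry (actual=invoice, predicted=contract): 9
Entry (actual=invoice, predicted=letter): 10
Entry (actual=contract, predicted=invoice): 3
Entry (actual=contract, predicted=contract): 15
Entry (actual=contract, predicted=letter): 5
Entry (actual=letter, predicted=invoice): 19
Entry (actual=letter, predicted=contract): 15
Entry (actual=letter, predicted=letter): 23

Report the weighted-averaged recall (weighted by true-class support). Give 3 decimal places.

Per-class recall (TP/(TP+FN)):
  invoice: TP=11, FN=9+10=19 → 11/30 = 0.3667
  contract: TP=15, FN=3+5=8 → 15/23 = 0.6522
  letter: TP=23, FN=19+15=34 → 23/57 = 0.4035
Weighted-recall = Σ (supportᵢ/N)·recallᵢ with N=110: (30/110)·0.3667 + (23/110)·0.6522 + (57/110)·0.4035 = 0.445

0.445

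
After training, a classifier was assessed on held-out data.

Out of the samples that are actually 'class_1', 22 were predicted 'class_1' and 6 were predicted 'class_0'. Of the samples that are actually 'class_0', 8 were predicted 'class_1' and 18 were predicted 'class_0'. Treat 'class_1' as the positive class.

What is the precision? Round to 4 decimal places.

0.7333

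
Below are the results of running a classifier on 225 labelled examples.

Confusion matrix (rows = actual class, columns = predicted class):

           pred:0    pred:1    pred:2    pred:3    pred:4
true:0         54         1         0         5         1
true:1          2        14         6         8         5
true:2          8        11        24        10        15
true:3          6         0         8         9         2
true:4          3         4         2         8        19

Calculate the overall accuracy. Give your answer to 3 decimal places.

Accuracy = trace / total = (54+14+24+9+19=120) / 225 = 120/225 = 0.533

0.533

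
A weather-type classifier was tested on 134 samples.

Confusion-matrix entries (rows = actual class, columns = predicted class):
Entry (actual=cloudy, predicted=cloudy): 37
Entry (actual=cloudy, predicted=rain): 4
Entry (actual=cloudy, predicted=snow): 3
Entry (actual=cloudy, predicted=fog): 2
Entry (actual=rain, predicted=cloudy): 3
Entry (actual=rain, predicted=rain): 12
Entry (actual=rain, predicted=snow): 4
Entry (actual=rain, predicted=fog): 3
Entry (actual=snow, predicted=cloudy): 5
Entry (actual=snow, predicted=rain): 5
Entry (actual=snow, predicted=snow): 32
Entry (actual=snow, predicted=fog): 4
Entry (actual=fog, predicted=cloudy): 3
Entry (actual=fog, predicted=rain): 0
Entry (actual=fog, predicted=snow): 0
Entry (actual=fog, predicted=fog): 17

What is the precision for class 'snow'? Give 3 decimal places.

0.821

Take TP from the diagonal, FP from the rest of the 'snow' prediction marginal, FN from the rest of the 'snow' actual marginal.
precision = TP/(TP+FP).
snow: TP=32, FP=3+4+0=7 → 32/39 = 0.8205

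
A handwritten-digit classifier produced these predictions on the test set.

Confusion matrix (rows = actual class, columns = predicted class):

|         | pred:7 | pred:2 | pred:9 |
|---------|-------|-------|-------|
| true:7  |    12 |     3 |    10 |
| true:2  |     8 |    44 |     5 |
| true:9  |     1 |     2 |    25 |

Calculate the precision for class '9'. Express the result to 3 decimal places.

0.625

One-vs-rest for '9': TP = diagonal; FP = other classes predicted '9'; FN = '9' predicted as other.
precision = TP/(TP+FP).
9: TP=25, FP=10+5=15 → 25/40 = 0.6250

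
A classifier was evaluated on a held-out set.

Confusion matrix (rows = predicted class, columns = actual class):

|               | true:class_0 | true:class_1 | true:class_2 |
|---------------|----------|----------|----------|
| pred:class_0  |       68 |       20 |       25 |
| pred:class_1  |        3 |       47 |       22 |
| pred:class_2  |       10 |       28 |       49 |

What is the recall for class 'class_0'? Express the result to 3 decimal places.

Take TP from the diagonal, FP from the rest of the 'class_0' prediction marginal, FN from the rest of the 'class_0' actual marginal.
recall = TP/(TP+FN).
class_0: TP=68, FN=3+10=13 → 68/81 = 0.8395

0.840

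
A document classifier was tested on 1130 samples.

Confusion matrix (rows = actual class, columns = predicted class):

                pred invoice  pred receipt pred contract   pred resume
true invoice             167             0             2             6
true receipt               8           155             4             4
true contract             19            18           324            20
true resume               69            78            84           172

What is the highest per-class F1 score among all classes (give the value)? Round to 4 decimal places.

Per-class F1 score (2·TP/(2·TP+FP+FN)):
  invoice: TP=167, FP=8+19+69=96, FN=0+2+6=8 → 334/438 = 0.76256
  receipt: TP=155, FP=0+18+78=96, FN=8+4+4=16 → 310/422 = 0.73460
  contract: TP=324, FP=2+4+84=90, FN=19+18+20=57 → 648/795 = 0.81509
  resume: TP=172, FP=6+4+20=30, FN=69+78+84=231 → 344/605 = 0.56860
Highest is class 'contract' with F1 score = 0.8151.

0.8151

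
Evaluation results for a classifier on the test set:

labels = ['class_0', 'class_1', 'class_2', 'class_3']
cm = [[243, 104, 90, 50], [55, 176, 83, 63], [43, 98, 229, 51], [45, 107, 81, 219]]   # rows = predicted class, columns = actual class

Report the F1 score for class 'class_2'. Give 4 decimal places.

0.5066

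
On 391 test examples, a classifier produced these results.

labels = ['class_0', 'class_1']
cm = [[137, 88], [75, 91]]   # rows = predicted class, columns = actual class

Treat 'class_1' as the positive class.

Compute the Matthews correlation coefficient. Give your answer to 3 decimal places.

MCC = (TP·TN − FP·FN) / √((TP+FP)(TP+FN)(TN+FP)(TN+FN))
Numerator = 91·137 − 75·88 = 5867
Denominator = √(166·179·212·225) = √1417357800 = 37647.8127
MCC = 5867 / 37647.8127 = 0.156

0.156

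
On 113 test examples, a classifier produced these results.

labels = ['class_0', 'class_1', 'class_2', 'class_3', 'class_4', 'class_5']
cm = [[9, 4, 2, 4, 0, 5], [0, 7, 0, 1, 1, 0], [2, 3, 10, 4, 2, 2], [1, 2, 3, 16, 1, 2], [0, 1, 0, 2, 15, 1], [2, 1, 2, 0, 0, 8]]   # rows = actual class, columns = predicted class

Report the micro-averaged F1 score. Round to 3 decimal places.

0.575

Micro-averaging pools counts across classes: ΣTP=65, ΣFP=48, ΣFN=48.
Micro-F1 score = 2·TP/(2·TP+FP+FN) on pooled counts = 0.575 (equals overall accuracy in single-label multiclass).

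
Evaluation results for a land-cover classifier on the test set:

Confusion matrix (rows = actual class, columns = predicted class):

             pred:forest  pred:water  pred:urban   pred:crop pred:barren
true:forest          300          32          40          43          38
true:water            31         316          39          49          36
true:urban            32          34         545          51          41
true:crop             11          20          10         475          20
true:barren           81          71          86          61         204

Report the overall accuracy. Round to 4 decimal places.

Accuracy = trace / total = (300+316+545+475+204=1840) / 2666 = 1840/2666 = 0.6902

0.6902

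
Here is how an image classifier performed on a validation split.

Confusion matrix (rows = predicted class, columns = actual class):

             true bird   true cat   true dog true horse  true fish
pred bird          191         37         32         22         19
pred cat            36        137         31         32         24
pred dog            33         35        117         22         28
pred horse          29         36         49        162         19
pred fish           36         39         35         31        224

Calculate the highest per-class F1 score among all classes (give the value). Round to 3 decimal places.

Per-class F1 score (2·TP/(2·TP+FP+FN)):
  bird: TP=191, FP=37+32+22+19=110, FN=36+33+29+36=134 → 382/626 = 0.6102
  cat: TP=137, FP=36+31+32+24=123, FN=37+35+36+39=147 → 274/544 = 0.5037
  dog: TP=117, FP=33+35+22+28=118, FN=32+31+49+35=147 → 234/499 = 0.4689
  horse: TP=162, FP=29+36+49+19=133, FN=22+32+22+31=107 → 324/564 = 0.5745
  fish: TP=224, FP=36+39+35+31=141, FN=19+24+28+19=90 → 448/679 = 0.6598
Highest is class 'fish' with F1 score = 0.660.

0.660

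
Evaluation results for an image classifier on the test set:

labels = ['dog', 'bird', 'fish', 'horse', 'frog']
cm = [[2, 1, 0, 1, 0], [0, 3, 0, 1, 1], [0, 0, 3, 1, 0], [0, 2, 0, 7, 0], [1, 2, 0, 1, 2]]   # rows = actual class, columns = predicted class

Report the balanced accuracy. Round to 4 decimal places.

Balanced accuracy = mean of per-class recall.
  dog: recall = 2/4 = 0.50000
  bird: recall = 3/5 = 0.60000
  fish: recall = 3/4 = 0.75000
  horse: recall = 7/9 = 0.77778
  frog: recall = 2/6 = 0.33333
Mean = (0.50000 + 0.60000 + 0.75000 + 0.77778 + 0.33333) / 5 = 0.5922

0.5922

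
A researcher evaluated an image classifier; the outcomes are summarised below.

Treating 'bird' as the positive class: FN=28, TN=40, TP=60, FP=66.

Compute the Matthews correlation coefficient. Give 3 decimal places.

0.062

MCC = (TP·TN − FP·FN) / √((TP+FP)(TP+FN)(TN+FP)(TN+FN))
Numerator = 60·40 − 66·28 = 552
Denominator = √(126·88·106·68) = √79922304 = 8939.9275
MCC = 552 / 8939.9275 = 0.062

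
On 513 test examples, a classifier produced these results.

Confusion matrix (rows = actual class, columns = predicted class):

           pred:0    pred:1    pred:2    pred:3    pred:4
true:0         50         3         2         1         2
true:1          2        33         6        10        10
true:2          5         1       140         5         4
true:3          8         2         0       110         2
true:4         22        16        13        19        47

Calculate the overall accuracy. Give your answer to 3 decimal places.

Accuracy = trace / total = (50+33+140+110+47=380) / 513 = 380/513 = 0.741

0.741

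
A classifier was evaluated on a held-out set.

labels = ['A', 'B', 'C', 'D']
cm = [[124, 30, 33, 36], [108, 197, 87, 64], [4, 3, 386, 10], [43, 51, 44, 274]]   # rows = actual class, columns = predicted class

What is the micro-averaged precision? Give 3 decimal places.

0.657

Micro-averaging pools counts across classes: ΣTP=981, ΣFP=513, ΣFN=513.
Micro-precision = TP/(TP+FP) on pooled counts = 0.657 (equals overall accuracy in single-label multiclass).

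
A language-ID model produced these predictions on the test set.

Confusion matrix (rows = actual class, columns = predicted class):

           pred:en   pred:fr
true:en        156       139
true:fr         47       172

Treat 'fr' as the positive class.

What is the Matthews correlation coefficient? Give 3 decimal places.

MCC = (TP·TN − FP·FN) / √((TP+FP)(TP+FN)(TN+FP)(TN+FN))
Numerator = 172·156 − 139·47 = 20299
Denominator = √(311·219·295·203) = √4078707465 = 63864.7592
MCC = 20299 / 63864.7592 = 0.318

0.318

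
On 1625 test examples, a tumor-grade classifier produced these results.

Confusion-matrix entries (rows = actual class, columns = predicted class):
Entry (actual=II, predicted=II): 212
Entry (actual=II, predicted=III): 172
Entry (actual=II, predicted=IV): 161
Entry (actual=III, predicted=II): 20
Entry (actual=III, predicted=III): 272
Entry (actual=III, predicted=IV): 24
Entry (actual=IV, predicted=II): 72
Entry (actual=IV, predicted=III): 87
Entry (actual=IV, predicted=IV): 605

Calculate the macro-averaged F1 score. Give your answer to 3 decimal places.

Per-class F1 score (2·TP/(2·TP+FP+FN)):
  II: TP=212, FP=20+72=92, FN=172+161=333 → 424/849 = 0.4994
  III: TP=272, FP=172+87=259, FN=20+24=44 → 544/847 = 0.6423
  IV: TP=605, FP=161+24=185, FN=72+87=159 → 1210/1554 = 0.7786
Macro-F1 score = mean = (0.4994 + 0.6423 + 0.7786) / 3 = 0.640

0.640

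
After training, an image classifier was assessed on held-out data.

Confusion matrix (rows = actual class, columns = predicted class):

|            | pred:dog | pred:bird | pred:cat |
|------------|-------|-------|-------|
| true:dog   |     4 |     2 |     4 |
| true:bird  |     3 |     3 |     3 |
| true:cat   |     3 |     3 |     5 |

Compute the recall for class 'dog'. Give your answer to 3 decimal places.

recall = TP/(TP+FN).
dog: TP=4, FN=2+4=6 → 4/10 = 0.4000

0.400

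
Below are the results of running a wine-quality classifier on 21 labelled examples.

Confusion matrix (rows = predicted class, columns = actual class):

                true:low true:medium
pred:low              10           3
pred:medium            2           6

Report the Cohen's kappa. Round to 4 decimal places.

0.5070

Observed agreement pₒ = trace/N = 16/21 = 0.76190
Expected agreement pₑ = Σ (rowᵢ·colᵢ)/N² = (12·13 + 9·8)/21² = 0.51701
κ = (pₒ − pₑ)/(1 − pₑ) = (0.76190 − 0.51701)/(1 − 0.51701) = 0.5070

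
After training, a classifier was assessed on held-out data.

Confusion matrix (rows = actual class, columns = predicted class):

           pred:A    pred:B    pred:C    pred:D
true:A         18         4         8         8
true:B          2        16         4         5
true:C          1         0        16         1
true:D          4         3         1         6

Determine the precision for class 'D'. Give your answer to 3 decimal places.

0.300

precision = TP/(TP+FP).
D: TP=6, FP=8+5+1=14 → 6/20 = 0.3000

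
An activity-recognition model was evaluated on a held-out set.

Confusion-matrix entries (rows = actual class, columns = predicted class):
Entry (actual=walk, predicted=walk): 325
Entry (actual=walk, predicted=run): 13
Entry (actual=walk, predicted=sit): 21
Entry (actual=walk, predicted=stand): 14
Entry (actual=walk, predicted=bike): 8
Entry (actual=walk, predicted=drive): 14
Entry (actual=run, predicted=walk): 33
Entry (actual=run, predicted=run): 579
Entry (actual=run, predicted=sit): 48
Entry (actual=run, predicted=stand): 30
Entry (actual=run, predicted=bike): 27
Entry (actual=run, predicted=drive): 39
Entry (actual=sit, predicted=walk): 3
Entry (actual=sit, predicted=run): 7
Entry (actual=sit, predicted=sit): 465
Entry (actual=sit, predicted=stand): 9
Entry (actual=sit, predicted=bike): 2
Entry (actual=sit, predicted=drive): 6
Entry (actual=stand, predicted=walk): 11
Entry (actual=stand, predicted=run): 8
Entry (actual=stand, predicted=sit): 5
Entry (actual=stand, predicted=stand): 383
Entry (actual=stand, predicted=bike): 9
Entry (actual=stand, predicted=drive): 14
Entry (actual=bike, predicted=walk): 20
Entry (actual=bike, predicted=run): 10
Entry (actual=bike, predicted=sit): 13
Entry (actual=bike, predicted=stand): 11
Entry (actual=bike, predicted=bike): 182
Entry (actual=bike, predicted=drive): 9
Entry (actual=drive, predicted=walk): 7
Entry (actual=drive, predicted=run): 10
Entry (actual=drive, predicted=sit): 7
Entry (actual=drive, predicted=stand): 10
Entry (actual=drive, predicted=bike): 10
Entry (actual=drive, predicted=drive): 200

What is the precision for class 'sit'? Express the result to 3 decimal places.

Take TP from the diagonal, FP from the rest of the 'sit' prediction marginal, FN from the rest of the 'sit' actual marginal.
precision = TP/(TP+FP).
sit: TP=465, FP=21+48+5+13+7=94 → 465/559 = 0.8318

0.832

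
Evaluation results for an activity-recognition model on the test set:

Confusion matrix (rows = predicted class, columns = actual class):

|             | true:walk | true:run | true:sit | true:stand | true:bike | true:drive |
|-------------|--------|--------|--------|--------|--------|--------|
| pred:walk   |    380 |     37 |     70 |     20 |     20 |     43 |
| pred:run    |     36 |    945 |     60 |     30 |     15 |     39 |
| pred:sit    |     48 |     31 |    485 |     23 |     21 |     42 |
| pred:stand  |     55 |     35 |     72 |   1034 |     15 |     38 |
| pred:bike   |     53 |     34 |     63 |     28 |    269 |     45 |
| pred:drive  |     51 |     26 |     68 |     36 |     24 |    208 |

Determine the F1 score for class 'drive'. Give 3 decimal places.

F1 score = 2·TP/(2·TP+FP+FN).
drive: TP=208, FP=51+26+68+36+24=205, FN=43+39+42+38+45=207 → 416/828 = 0.5024

0.502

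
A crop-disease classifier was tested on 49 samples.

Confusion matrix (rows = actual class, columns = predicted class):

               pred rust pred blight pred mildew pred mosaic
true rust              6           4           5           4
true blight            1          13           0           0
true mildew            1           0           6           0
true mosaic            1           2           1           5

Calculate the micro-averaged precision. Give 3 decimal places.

Micro-averaging pools counts across classes: ΣTP=30, ΣFP=19, ΣFN=19.
Micro-precision = TP/(TP+FP) on pooled counts = 0.612 (equals overall accuracy in single-label multiclass).

0.612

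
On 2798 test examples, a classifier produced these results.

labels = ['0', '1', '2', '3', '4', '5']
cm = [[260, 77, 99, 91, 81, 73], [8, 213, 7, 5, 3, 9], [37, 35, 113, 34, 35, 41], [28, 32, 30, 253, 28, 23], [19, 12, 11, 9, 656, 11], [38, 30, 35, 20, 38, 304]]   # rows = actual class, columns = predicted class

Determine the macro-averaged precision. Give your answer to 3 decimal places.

0.606

Per-class precision (TP/(TP+FP)):
  0: TP=260, FP=8+37+28+19+38=130 → 260/390 = 0.6667
  1: TP=213, FP=77+35+32+12+30=186 → 213/399 = 0.5338
  2: TP=113, FP=99+7+30+11+35=182 → 113/295 = 0.3831
  3: TP=253, FP=91+5+34+9+20=159 → 253/412 = 0.6141
  4: TP=656, FP=81+3+35+28+38=185 → 656/841 = 0.7800
  5: TP=304, FP=73+9+41+23+11=157 → 304/461 = 0.6594
Macro-precision = mean = (0.6667 + 0.5338 + 0.3831 + 0.6141 + 0.7800 + 0.6594) / 6 = 0.606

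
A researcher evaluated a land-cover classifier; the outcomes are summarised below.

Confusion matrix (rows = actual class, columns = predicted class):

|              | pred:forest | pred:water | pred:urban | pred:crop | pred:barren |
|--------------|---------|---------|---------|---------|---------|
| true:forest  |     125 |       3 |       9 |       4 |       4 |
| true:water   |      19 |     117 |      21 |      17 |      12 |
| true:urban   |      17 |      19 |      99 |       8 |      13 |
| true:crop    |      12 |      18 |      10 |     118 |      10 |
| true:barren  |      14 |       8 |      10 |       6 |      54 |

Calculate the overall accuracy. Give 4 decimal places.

0.6867

Accuracy = trace / total = (125+117+99+118+54=513) / 747 = 513/747 = 0.6867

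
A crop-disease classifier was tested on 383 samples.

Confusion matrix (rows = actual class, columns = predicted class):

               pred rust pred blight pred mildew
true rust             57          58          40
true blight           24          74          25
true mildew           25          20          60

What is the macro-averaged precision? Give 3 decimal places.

Per-class precision (TP/(TP+FP)):
  rust: TP=57, FP=24+25=49 → 57/106 = 0.5377
  blight: TP=74, FP=58+20=78 → 74/152 = 0.4868
  mildew: TP=60, FP=40+25=65 → 60/125 = 0.4800
Macro-precision = mean = (0.5377 + 0.4868 + 0.4800) / 3 = 0.502

0.502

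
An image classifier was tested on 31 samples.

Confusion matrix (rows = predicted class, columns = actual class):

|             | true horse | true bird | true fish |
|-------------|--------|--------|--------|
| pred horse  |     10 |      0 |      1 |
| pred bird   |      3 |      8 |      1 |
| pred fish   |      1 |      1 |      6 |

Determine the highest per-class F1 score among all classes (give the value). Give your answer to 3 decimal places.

0.800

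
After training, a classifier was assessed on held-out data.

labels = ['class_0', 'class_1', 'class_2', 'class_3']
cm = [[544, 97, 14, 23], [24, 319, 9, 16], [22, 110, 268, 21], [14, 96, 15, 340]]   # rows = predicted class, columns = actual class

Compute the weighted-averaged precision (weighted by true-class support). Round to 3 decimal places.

Per-class precision (TP/(TP+FP)):
  class_0: TP=544, FP=97+14+23=134 → 544/678 = 0.8024
  class_1: TP=319, FP=24+9+16=49 → 319/368 = 0.8668
  class_2: TP=268, FP=22+110+21=153 → 268/421 = 0.6366
  class_3: TP=340, FP=14+96+15=125 → 340/465 = 0.7312
Weighted-precision = Σ (supportᵢ/N)·precisionᵢ with N=1932: (604/1932)·0.8024 + (622/1932)·0.8668 + (306/1932)·0.6366 + (400/1932)·0.7312 = 0.782

0.782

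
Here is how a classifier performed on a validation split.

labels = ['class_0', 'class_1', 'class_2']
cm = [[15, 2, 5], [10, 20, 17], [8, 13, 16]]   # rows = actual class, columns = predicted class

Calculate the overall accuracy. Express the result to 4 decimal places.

Accuracy = trace / total = (15+20+16=51) / 106 = 51/106 = 0.4811

0.4811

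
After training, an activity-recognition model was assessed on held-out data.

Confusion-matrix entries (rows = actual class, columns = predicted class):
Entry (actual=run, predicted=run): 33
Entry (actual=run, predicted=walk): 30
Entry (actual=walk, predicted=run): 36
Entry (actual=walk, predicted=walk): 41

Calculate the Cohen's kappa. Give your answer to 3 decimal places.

0.056

Observed agreement pₒ = trace/N = 74/140 = 0.5286
Expected agreement pₑ = Σ (rowᵢ·colᵢ)/N² = (63·69 + 77·71)/140² = 0.5007
κ = (pₒ − pₑ)/(1 − pₑ) = (0.5286 − 0.5007)/(1 − 0.5007) = 0.056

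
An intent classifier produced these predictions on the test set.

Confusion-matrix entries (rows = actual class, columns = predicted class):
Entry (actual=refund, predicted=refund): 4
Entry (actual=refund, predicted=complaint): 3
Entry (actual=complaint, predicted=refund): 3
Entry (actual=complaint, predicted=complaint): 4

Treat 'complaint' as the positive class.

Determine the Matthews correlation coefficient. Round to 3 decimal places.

MCC = (TP·TN − FP·FN) / √((TP+FP)(TP+FN)(TN+FP)(TN+FN))
Numerator = 4·4 − 3·3 = 7
Denominator = √(7·7·7·7) = √2401 = 49.0000
MCC = 7 / 49.0000 = 0.143

0.143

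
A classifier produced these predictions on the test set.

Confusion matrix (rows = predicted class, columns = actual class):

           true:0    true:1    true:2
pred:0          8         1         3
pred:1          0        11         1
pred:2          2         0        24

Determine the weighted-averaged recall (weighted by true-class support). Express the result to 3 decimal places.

0.860

Per-class recall (TP/(TP+FN)):
  0: TP=8, FN=0+2=2 → 8/10 = 0.8000
  1: TP=11, FN=1+0=1 → 11/12 = 0.9167
  2: TP=24, FN=3+1=4 → 24/28 = 0.8571
Weighted-recall = Σ (supportᵢ/N)·recallᵢ with N=50: (10/50)·0.8000 + (12/50)·0.9167 + (28/50)·0.8571 = 0.860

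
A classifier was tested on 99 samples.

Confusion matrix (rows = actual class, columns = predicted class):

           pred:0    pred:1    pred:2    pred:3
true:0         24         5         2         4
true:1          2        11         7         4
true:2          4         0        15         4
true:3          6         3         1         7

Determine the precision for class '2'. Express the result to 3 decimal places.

0.600

One-vs-rest for '2': TP = diagonal; FP = other classes predicted '2'; FN = '2' predicted as other.
precision = TP/(TP+FP).
2: TP=15, FP=2+7+1=10 → 15/25 = 0.6000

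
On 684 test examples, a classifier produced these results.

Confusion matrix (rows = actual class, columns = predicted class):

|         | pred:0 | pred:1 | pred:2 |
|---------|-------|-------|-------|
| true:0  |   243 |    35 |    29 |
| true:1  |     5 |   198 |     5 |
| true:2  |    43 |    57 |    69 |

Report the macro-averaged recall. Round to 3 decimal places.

Per-class recall (TP/(TP+FN)):
  0: TP=243, FN=35+29=64 → 243/307 = 0.7915
  1: TP=198, FN=5+5=10 → 198/208 = 0.9519
  2: TP=69, FN=43+57=100 → 69/169 = 0.4083
Macro-recall = mean = (0.7915 + 0.9519 + 0.4083) / 3 = 0.717

0.717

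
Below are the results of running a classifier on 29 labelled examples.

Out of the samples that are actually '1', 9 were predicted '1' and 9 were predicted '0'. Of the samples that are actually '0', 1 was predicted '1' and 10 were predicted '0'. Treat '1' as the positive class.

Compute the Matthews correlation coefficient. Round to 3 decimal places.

0.418

MCC = (TP·TN − FP·FN) / √((TP+FP)(TP+FN)(TN+FP)(TN+FN))
Numerator = 9·10 − 1·9 = 81
Denominator = √(10·18·11·19) = √37620 = 193.9588
MCC = 81 / 193.9588 = 0.418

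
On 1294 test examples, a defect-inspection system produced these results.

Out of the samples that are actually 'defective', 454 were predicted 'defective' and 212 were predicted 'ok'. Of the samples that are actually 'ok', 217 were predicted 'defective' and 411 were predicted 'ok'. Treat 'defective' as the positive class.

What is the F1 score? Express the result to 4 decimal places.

0.6791

Precision = TP/(TP+FP) = 454/671 = 0.6766
Recall = TP/(TP+FN) = 454/666 = 0.6817
F1 = 2·TP/(2·TP+FP+FN) = 908/1337 = 0.6791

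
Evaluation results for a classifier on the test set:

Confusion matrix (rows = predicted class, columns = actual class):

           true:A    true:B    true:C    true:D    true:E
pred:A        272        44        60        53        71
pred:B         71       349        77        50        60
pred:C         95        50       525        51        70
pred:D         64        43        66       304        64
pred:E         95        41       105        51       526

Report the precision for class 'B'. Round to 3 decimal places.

precision = TP/(TP+FP).
B: TP=349, FP=71+77+50+60=258 → 349/607 = 0.5750

0.575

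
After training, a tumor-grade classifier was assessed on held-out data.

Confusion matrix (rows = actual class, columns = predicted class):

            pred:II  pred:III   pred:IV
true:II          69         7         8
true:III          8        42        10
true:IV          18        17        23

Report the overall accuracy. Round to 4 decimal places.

Accuracy = trace / total = (69+42+23=134) / 202 = 134/202 = 0.6634

0.6634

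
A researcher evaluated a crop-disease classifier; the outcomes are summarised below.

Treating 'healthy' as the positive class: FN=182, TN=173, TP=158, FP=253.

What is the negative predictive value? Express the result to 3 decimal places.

NPV = TN/(TN+FN) = 173/(173+182) = 0.487

0.487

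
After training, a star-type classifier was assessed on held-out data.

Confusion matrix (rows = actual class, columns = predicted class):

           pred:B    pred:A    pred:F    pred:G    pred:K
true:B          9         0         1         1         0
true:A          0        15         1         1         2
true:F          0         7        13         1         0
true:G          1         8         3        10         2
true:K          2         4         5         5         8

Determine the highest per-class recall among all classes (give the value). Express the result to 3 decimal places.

Per-class recall (TP/(TP+FN)):
  B: TP=9, FN=0+1+1+0=2 → 9/11 = 0.8182
  A: TP=15, FN=0+1+1+2=4 → 15/19 = 0.7895
  F: TP=13, FN=0+7+1+0=8 → 13/21 = 0.6190
  G: TP=10, FN=1+8+3+2=14 → 10/24 = 0.4167
  K: TP=8, FN=2+4+5+5=16 → 8/24 = 0.3333
Highest is class 'B' with recall = 0.818.

0.818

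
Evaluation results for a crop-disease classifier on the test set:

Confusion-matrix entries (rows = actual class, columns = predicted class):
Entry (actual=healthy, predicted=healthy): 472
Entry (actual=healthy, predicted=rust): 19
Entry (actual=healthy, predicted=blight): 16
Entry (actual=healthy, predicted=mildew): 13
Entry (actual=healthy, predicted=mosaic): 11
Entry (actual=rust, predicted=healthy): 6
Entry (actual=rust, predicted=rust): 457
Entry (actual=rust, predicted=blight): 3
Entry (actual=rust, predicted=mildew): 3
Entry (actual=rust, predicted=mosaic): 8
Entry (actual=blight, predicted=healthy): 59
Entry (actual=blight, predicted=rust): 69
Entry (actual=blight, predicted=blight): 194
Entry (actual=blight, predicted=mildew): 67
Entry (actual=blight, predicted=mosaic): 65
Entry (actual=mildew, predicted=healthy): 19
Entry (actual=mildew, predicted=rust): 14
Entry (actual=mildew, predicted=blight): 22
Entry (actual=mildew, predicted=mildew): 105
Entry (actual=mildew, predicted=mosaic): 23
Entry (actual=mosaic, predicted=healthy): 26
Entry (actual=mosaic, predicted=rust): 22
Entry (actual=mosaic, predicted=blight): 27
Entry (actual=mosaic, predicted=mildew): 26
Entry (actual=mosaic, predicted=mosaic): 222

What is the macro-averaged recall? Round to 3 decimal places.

0.707

Per-class recall (TP/(TP+FN)):
  healthy: TP=472, FN=19+16+13+11=59 → 472/531 = 0.8889
  rust: TP=457, FN=6+3+3+8=20 → 457/477 = 0.9581
  blight: TP=194, FN=59+69+67+65=260 → 194/454 = 0.4273
  mildew: TP=105, FN=19+14+22+23=78 → 105/183 = 0.5738
  mosaic: TP=222, FN=26+22+27+26=101 → 222/323 = 0.6873
Macro-recall = mean = (0.8889 + 0.9581 + 0.4273 + 0.5738 + 0.6873) / 5 = 0.707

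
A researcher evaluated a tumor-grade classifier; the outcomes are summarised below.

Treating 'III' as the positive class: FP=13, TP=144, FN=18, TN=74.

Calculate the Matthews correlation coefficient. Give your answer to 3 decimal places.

MCC = (TP·TN − FP·FN) / √((TP+FP)(TP+FN)(TN+FP)(TN+FN))
Numerator = 144·74 − 13·18 = 10422
Denominator = √(157·162·87·92) = √203573736 = 14267.9268
MCC = 10422 / 14267.9268 = 0.730

0.730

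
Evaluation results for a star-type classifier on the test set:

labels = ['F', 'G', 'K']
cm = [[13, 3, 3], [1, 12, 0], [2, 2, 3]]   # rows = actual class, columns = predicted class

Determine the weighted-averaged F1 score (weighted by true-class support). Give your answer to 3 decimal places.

Per-class F1 score (2·TP/(2·TP+FP+FN)):
  F: TP=13, FP=1+2=3, FN=3+3=6 → 26/35 = 0.7429
  G: TP=12, FP=3+2=5, FN=1+0=1 → 24/30 = 0.8000
  K: TP=3, FP=3+0=3, FN=2+2=4 → 6/13 = 0.4615
Weighted-F1 score = Σ (supportᵢ/N)·F1 scoreᵢ with N=39: (19/39)·0.7429 + (13/39)·0.8000 + (7/39)·0.4615 = 0.711

0.711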